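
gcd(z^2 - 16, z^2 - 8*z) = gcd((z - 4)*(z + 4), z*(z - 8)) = 1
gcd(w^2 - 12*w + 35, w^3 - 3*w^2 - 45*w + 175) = w - 5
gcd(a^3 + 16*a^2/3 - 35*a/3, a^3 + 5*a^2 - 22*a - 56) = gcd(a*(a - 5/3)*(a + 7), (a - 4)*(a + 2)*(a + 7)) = a + 7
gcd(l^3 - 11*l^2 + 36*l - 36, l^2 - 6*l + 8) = l - 2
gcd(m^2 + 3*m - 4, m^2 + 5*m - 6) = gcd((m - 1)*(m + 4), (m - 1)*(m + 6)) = m - 1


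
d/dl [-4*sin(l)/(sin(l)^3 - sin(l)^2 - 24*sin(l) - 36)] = 4*(2*sin(l)^3 - sin(l)^2 + 36)*cos(l)/(-sin(l)^3 + sin(l)^2 + 24*sin(l) + 36)^2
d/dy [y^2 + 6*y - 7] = 2*y + 6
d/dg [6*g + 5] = 6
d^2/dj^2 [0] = 0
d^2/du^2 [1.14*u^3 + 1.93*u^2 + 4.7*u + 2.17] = 6.84*u + 3.86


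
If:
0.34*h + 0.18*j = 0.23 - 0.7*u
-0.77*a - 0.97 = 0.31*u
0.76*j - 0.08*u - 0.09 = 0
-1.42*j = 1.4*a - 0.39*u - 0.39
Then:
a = -0.27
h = 5.83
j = -0.14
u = -2.47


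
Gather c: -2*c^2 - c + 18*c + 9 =-2*c^2 + 17*c + 9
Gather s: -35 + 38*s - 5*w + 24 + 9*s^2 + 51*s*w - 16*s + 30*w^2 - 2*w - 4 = 9*s^2 + s*(51*w + 22) + 30*w^2 - 7*w - 15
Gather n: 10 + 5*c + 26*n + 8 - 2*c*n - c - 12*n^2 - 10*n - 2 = 4*c - 12*n^2 + n*(16 - 2*c) + 16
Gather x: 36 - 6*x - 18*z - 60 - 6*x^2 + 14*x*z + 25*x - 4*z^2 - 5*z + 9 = -6*x^2 + x*(14*z + 19) - 4*z^2 - 23*z - 15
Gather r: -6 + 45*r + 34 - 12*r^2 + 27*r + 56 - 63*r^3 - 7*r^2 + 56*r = -63*r^3 - 19*r^2 + 128*r + 84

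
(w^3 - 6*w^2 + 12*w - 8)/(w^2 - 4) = (w^2 - 4*w + 4)/(w + 2)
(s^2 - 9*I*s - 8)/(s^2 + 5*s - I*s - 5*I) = (s - 8*I)/(s + 5)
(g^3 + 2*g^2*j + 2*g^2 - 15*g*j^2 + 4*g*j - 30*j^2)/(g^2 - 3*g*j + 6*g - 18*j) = (g^2 + 5*g*j + 2*g + 10*j)/(g + 6)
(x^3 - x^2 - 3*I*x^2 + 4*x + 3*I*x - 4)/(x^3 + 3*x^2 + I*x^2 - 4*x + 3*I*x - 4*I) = (x - 4*I)/(x + 4)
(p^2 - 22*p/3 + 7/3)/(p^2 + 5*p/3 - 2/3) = (p - 7)/(p + 2)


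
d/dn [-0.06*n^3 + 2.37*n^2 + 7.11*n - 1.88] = -0.18*n^2 + 4.74*n + 7.11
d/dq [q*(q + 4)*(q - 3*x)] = 3*q^2 - 6*q*x + 8*q - 12*x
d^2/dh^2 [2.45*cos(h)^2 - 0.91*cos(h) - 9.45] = 0.91*cos(h) - 4.9*cos(2*h)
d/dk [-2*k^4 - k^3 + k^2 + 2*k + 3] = -8*k^3 - 3*k^2 + 2*k + 2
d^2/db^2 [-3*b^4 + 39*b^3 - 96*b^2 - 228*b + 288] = -36*b^2 + 234*b - 192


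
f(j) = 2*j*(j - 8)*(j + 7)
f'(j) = 2*j*(j - 8) + 2*j*(j + 7) + 2*(j - 8)*(j + 7) = 6*j^2 - 4*j - 112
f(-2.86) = 257.17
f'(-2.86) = -51.48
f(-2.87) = 257.69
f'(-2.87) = -51.10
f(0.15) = -16.84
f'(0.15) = -112.46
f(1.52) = -167.84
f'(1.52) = -104.22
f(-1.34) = 141.68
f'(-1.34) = -95.87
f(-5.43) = 228.98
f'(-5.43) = 86.63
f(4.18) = -357.04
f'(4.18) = -23.89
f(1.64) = -180.24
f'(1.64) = -102.42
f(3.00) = -300.00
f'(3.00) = -70.00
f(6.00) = -312.00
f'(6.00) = 80.00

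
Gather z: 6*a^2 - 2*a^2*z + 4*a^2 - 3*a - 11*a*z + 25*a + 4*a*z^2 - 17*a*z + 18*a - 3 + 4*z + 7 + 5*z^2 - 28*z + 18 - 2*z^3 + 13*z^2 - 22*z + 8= 10*a^2 + 40*a - 2*z^3 + z^2*(4*a + 18) + z*(-2*a^2 - 28*a - 46) + 30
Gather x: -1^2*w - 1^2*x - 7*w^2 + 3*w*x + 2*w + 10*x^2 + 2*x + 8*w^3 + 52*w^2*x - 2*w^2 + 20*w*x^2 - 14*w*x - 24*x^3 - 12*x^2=8*w^3 - 9*w^2 + w - 24*x^3 + x^2*(20*w - 2) + x*(52*w^2 - 11*w + 1)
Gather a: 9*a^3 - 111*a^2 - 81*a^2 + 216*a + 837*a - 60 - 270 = 9*a^3 - 192*a^2 + 1053*a - 330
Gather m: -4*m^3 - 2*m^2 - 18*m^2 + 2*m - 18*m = -4*m^3 - 20*m^2 - 16*m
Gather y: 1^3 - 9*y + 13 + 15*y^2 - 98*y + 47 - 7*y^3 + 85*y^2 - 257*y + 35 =-7*y^3 + 100*y^2 - 364*y + 96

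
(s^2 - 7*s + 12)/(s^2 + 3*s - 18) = (s - 4)/(s + 6)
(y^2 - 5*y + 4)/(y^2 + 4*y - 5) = (y - 4)/(y + 5)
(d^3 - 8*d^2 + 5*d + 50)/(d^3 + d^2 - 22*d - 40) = (d - 5)/(d + 4)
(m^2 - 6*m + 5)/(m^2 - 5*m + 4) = (m - 5)/(m - 4)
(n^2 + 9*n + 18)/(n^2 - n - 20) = (n^2 + 9*n + 18)/(n^2 - n - 20)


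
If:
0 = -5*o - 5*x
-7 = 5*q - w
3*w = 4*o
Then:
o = -x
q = -4*x/15 - 7/5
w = -4*x/3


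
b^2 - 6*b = b*(b - 6)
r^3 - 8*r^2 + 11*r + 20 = (r - 5)*(r - 4)*(r + 1)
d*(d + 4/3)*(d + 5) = d^3 + 19*d^2/3 + 20*d/3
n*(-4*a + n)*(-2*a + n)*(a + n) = 8*a^3*n + 2*a^2*n^2 - 5*a*n^3 + n^4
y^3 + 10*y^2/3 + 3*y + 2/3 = (y + 1/3)*(y + 1)*(y + 2)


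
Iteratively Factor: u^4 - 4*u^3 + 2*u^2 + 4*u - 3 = (u - 3)*(u^3 - u^2 - u + 1) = (u - 3)*(u + 1)*(u^2 - 2*u + 1) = (u - 3)*(u - 1)*(u + 1)*(u - 1)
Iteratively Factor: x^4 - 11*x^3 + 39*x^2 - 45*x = (x - 3)*(x^3 - 8*x^2 + 15*x) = x*(x - 3)*(x^2 - 8*x + 15) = x*(x - 3)^2*(x - 5)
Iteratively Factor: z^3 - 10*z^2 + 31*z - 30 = (z - 5)*(z^2 - 5*z + 6) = (z - 5)*(z - 3)*(z - 2)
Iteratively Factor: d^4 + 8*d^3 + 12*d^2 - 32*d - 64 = (d + 4)*(d^3 + 4*d^2 - 4*d - 16) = (d - 2)*(d + 4)*(d^2 + 6*d + 8) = (d - 2)*(d + 4)^2*(d + 2)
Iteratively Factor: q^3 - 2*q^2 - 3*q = (q + 1)*(q^2 - 3*q) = (q - 3)*(q + 1)*(q)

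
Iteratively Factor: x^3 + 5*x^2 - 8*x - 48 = (x + 4)*(x^2 + x - 12) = (x - 3)*(x + 4)*(x + 4)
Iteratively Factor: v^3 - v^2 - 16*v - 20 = (v - 5)*(v^2 + 4*v + 4) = (v - 5)*(v + 2)*(v + 2)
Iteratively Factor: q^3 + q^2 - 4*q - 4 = (q + 1)*(q^2 - 4) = (q - 2)*(q + 1)*(q + 2)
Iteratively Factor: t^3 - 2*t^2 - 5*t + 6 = (t - 3)*(t^2 + t - 2) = (t - 3)*(t - 1)*(t + 2)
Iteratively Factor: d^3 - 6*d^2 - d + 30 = (d + 2)*(d^2 - 8*d + 15) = (d - 5)*(d + 2)*(d - 3)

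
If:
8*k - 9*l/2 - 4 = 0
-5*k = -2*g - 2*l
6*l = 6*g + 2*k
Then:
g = 8/3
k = 32/13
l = 136/39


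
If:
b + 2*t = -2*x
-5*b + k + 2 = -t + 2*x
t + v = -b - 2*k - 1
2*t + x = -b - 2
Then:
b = -2*v/23 - 14/23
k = 15/23 - 11*v/23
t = v/23 - 39/23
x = 2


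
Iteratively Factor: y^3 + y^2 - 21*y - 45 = (y - 5)*(y^2 + 6*y + 9) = (y - 5)*(y + 3)*(y + 3)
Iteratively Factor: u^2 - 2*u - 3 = (u - 3)*(u + 1)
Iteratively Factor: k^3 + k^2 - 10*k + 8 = (k - 2)*(k^2 + 3*k - 4) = (k - 2)*(k + 4)*(k - 1)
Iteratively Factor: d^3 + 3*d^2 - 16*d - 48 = (d + 4)*(d^2 - d - 12) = (d + 3)*(d + 4)*(d - 4)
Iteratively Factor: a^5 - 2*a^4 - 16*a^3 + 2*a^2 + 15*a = (a + 1)*(a^4 - 3*a^3 - 13*a^2 + 15*a) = a*(a + 1)*(a^3 - 3*a^2 - 13*a + 15) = a*(a - 1)*(a + 1)*(a^2 - 2*a - 15) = a*(a - 5)*(a - 1)*(a + 1)*(a + 3)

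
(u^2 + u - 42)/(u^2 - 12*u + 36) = (u + 7)/(u - 6)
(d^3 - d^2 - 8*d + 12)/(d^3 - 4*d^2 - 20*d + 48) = (d^2 + d - 6)/(d^2 - 2*d - 24)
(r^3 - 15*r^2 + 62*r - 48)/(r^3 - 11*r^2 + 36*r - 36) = (r^2 - 9*r + 8)/(r^2 - 5*r + 6)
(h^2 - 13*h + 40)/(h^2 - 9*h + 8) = (h - 5)/(h - 1)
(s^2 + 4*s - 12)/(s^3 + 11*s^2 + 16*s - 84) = 1/(s + 7)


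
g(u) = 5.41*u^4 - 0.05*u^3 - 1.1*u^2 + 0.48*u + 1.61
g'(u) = 21.64*u^3 - 0.15*u^2 - 2.2*u + 0.48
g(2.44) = 187.27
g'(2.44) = 308.58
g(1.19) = 11.39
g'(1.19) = 34.12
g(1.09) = 8.40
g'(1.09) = 25.93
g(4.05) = 1437.71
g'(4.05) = 1426.66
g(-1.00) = 5.49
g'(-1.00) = -19.11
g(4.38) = 1969.51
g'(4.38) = 1806.33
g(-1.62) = 35.42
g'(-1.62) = -88.35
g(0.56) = 2.06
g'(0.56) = 3.00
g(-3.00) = 429.83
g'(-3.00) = -578.55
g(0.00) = 1.61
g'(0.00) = 0.48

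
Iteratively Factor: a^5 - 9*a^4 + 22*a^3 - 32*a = (a)*(a^4 - 9*a^3 + 22*a^2 - 32) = a*(a - 2)*(a^3 - 7*a^2 + 8*a + 16) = a*(a - 4)*(a - 2)*(a^2 - 3*a - 4) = a*(a - 4)*(a - 2)*(a + 1)*(a - 4)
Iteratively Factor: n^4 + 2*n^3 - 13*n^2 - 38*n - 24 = (n + 2)*(n^3 - 13*n - 12) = (n + 2)*(n + 3)*(n^2 - 3*n - 4) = (n - 4)*(n + 2)*(n + 3)*(n + 1)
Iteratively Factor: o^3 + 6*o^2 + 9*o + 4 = (o + 4)*(o^2 + 2*o + 1) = (o + 1)*(o + 4)*(o + 1)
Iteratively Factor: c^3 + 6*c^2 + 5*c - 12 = (c + 3)*(c^2 + 3*c - 4) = (c + 3)*(c + 4)*(c - 1)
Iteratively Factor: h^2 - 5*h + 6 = (h - 2)*(h - 3)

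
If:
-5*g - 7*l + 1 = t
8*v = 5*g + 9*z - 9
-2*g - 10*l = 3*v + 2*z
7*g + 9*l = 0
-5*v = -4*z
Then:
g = 891/833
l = -99/119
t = 1229/833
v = 936/833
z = 1170/833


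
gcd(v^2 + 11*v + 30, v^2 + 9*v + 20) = v + 5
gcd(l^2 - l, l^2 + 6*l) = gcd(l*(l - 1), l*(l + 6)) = l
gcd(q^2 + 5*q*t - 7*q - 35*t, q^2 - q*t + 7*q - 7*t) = 1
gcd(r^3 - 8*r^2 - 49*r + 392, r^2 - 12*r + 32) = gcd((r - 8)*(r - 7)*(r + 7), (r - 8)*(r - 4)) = r - 8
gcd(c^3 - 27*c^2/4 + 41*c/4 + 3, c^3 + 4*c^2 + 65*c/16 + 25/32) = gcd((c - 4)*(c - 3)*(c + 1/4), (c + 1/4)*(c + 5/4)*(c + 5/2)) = c + 1/4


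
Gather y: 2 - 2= 0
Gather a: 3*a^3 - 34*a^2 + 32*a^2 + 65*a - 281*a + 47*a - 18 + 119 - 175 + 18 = 3*a^3 - 2*a^2 - 169*a - 56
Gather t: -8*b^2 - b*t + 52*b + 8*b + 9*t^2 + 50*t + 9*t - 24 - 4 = -8*b^2 + 60*b + 9*t^2 + t*(59 - b) - 28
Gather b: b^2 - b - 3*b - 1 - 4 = b^2 - 4*b - 5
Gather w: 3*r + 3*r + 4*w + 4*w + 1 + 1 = 6*r + 8*w + 2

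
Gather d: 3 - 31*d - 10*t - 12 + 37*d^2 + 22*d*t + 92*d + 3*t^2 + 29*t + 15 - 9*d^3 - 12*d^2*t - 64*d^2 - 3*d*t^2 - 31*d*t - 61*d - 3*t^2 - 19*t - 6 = -9*d^3 + d^2*(-12*t - 27) + d*(-3*t^2 - 9*t)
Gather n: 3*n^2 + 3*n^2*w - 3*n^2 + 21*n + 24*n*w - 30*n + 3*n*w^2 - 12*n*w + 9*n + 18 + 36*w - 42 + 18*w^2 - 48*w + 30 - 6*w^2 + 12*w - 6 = 3*n^2*w + n*(3*w^2 + 12*w) + 12*w^2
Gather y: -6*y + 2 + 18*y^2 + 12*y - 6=18*y^2 + 6*y - 4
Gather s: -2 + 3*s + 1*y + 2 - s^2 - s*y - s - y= -s^2 + s*(2 - y)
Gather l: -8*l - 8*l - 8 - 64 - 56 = -16*l - 128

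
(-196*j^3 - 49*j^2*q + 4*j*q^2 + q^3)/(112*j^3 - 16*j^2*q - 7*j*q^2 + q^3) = (7*j + q)/(-4*j + q)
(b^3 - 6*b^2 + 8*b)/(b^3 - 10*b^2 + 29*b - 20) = b*(b - 2)/(b^2 - 6*b + 5)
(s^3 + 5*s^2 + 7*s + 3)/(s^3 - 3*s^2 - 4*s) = (s^2 + 4*s + 3)/(s*(s - 4))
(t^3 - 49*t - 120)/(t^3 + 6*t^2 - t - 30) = (t - 8)/(t - 2)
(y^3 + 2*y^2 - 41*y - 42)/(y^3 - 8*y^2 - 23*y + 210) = (y^2 + 8*y + 7)/(y^2 - 2*y - 35)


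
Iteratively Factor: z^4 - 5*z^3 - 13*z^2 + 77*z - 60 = (z - 1)*(z^3 - 4*z^2 - 17*z + 60) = (z - 3)*(z - 1)*(z^2 - z - 20) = (z - 5)*(z - 3)*(z - 1)*(z + 4)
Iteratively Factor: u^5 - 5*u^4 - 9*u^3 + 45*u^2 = (u - 5)*(u^4 - 9*u^2) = u*(u - 5)*(u^3 - 9*u) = u*(u - 5)*(u - 3)*(u^2 + 3*u) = u*(u - 5)*(u - 3)*(u + 3)*(u)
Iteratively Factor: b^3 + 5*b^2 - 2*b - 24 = (b + 4)*(b^2 + b - 6) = (b + 3)*(b + 4)*(b - 2)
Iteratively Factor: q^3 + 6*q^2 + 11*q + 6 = (q + 2)*(q^2 + 4*q + 3) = (q + 1)*(q + 2)*(q + 3)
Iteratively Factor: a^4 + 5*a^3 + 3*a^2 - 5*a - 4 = (a + 1)*(a^3 + 4*a^2 - a - 4) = (a + 1)*(a + 4)*(a^2 - 1) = (a - 1)*(a + 1)*(a + 4)*(a + 1)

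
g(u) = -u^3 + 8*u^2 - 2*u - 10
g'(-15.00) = -917.00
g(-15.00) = 5195.00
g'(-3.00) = -77.00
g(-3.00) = 95.00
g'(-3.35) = -89.27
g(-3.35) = 124.08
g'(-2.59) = -63.56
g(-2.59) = 66.22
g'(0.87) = 9.65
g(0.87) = -6.34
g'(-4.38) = -129.63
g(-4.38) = 236.26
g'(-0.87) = -18.19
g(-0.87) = -1.55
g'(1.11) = 12.06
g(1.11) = -3.73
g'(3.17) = 18.57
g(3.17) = 32.20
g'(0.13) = 0.03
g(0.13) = -10.13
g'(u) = -3*u^2 + 16*u - 2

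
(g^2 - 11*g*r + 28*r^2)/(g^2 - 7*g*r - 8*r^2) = (-g^2 + 11*g*r - 28*r^2)/(-g^2 + 7*g*r + 8*r^2)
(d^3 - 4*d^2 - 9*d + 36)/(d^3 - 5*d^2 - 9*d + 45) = (d - 4)/(d - 5)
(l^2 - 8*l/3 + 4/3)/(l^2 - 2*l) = (l - 2/3)/l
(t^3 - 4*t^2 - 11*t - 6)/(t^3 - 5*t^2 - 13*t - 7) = (t - 6)/(t - 7)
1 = 1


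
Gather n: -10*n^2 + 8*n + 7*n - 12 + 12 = -10*n^2 + 15*n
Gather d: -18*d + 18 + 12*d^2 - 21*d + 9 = 12*d^2 - 39*d + 27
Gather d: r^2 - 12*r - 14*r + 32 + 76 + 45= r^2 - 26*r + 153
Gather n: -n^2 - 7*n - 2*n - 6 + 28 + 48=-n^2 - 9*n + 70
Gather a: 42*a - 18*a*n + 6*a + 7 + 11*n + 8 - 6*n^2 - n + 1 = a*(48 - 18*n) - 6*n^2 + 10*n + 16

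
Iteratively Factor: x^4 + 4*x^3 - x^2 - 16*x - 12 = (x + 2)*(x^3 + 2*x^2 - 5*x - 6) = (x + 1)*(x + 2)*(x^2 + x - 6) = (x - 2)*(x + 1)*(x + 2)*(x + 3)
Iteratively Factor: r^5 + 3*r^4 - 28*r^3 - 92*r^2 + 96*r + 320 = (r - 2)*(r^4 + 5*r^3 - 18*r^2 - 128*r - 160) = (r - 2)*(r + 4)*(r^3 + r^2 - 22*r - 40) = (r - 2)*(r + 2)*(r + 4)*(r^2 - r - 20) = (r - 5)*(r - 2)*(r + 2)*(r + 4)*(r + 4)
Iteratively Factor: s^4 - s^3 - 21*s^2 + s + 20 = (s + 1)*(s^3 - 2*s^2 - 19*s + 20) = (s - 1)*(s + 1)*(s^2 - s - 20) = (s - 1)*(s + 1)*(s + 4)*(s - 5)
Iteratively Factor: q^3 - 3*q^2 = (q - 3)*(q^2) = q*(q - 3)*(q)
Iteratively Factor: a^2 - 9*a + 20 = (a - 5)*(a - 4)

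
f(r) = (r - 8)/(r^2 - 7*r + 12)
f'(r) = (7 - 2*r)*(r - 8)/(r^2 - 7*r + 12)^2 + 1/(r^2 - 7*r + 12) = (r^2 - 7*r - (r - 8)*(2*r - 7) + 12)/(r^2 - 7*r + 12)^2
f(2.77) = -18.49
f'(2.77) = -91.87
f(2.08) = -3.35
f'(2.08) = -4.82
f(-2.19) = -0.32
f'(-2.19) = -0.08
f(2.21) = -4.09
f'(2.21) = -6.76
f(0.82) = -1.04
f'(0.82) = -0.66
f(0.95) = -1.13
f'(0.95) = -0.76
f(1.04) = -1.20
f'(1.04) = -0.85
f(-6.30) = -0.15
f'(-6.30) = -0.02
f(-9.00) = -0.11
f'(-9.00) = -0.01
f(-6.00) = -0.16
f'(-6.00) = -0.02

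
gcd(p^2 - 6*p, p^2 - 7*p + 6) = p - 6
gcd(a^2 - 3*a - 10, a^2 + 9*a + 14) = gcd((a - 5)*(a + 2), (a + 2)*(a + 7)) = a + 2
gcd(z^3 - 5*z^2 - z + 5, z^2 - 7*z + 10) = z - 5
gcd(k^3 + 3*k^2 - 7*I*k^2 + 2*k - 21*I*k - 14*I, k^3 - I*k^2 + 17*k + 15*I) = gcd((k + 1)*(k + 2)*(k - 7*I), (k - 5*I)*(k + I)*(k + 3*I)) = 1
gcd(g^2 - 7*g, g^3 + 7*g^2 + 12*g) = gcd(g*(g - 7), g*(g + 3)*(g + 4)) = g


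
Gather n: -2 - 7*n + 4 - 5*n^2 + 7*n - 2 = -5*n^2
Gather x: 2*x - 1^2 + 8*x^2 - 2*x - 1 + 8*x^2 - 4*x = 16*x^2 - 4*x - 2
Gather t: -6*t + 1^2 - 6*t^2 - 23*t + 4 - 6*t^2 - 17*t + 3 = -12*t^2 - 46*t + 8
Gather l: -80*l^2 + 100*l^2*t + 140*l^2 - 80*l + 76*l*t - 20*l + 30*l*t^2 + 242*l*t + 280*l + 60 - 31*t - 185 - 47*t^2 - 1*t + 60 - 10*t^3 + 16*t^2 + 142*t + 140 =l^2*(100*t + 60) + l*(30*t^2 + 318*t + 180) - 10*t^3 - 31*t^2 + 110*t + 75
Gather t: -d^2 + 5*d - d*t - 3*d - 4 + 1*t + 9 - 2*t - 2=-d^2 + 2*d + t*(-d - 1) + 3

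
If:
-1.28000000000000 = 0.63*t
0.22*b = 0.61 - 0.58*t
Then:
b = 8.13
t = -2.03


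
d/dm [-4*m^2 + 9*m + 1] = 9 - 8*m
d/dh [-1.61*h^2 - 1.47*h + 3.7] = -3.22*h - 1.47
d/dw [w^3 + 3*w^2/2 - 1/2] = 3*w*(w + 1)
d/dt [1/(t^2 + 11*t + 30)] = (-2*t - 11)/(t^2 + 11*t + 30)^2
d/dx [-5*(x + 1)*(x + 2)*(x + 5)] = -15*x^2 - 80*x - 85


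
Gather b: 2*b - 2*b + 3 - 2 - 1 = 0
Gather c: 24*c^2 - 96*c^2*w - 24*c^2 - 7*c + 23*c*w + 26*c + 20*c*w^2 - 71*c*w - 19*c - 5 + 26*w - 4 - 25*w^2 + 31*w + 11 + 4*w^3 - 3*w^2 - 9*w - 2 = -96*c^2*w + c*(20*w^2 - 48*w) + 4*w^3 - 28*w^2 + 48*w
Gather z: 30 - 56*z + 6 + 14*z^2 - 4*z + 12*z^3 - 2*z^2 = 12*z^3 + 12*z^2 - 60*z + 36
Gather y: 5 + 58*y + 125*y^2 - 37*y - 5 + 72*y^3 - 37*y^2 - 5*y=72*y^3 + 88*y^2 + 16*y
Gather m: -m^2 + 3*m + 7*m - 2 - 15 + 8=-m^2 + 10*m - 9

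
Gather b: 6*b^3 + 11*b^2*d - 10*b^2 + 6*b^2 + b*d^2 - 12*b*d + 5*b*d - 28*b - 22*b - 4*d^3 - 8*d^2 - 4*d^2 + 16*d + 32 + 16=6*b^3 + b^2*(11*d - 4) + b*(d^2 - 7*d - 50) - 4*d^3 - 12*d^2 + 16*d + 48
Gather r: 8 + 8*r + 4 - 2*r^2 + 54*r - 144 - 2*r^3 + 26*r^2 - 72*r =-2*r^3 + 24*r^2 - 10*r - 132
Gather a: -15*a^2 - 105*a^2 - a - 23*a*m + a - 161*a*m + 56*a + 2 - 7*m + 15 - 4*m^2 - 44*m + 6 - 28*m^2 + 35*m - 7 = -120*a^2 + a*(56 - 184*m) - 32*m^2 - 16*m + 16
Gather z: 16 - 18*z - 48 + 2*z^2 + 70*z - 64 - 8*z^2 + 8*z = -6*z^2 + 60*z - 96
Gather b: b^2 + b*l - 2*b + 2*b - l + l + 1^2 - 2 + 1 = b^2 + b*l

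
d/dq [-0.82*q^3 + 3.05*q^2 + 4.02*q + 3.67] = -2.46*q^2 + 6.1*q + 4.02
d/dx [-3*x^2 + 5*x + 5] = 5 - 6*x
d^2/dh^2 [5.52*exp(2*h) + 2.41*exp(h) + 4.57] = (22.08*exp(h) + 2.41)*exp(h)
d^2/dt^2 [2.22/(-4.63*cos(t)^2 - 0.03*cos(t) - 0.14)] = (190.359672*(1 - cos(t)^2)^2 + 0.925074*cos(t)^3 + 89.425818*cos(t)^2 - 1.859472*cos(t) - 187.48566)/(4.63*cos(t)^2 + 0.03*cos(t) + 0.14)^3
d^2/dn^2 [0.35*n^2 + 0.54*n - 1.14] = 0.700000000000000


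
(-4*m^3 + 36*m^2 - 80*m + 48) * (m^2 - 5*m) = -4*m^5 + 56*m^4 - 260*m^3 + 448*m^2 - 240*m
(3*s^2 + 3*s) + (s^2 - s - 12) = 4*s^2 + 2*s - 12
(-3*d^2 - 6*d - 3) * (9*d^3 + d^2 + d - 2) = -27*d^5 - 57*d^4 - 36*d^3 - 3*d^2 + 9*d + 6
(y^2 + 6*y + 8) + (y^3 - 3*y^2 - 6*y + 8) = y^3 - 2*y^2 + 16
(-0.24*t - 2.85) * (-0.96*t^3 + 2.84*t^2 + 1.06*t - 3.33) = 0.2304*t^4 + 2.0544*t^3 - 8.3484*t^2 - 2.2218*t + 9.4905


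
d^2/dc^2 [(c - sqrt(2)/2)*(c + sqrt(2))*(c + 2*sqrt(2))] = 6*c + 5*sqrt(2)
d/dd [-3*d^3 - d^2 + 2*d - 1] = -9*d^2 - 2*d + 2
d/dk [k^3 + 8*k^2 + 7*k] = 3*k^2 + 16*k + 7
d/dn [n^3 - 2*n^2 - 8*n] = 3*n^2 - 4*n - 8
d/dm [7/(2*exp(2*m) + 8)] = -7*exp(2*m)/(exp(2*m) + 4)^2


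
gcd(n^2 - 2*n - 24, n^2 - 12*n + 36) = n - 6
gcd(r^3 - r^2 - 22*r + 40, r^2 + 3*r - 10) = r^2 + 3*r - 10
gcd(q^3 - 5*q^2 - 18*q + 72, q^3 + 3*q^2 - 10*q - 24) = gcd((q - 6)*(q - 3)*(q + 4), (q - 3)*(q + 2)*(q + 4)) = q^2 + q - 12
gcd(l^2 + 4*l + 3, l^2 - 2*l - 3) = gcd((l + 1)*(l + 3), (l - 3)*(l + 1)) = l + 1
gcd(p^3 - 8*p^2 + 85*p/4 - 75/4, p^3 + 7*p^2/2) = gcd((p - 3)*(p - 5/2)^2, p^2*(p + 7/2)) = 1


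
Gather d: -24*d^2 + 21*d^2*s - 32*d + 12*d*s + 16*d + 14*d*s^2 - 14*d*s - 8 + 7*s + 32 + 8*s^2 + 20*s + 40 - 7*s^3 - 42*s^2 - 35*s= d^2*(21*s - 24) + d*(14*s^2 - 2*s - 16) - 7*s^3 - 34*s^2 - 8*s + 64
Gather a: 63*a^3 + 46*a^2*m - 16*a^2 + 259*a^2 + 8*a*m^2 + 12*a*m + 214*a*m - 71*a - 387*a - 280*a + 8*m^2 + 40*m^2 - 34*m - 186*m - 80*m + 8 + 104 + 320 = 63*a^3 + a^2*(46*m + 243) + a*(8*m^2 + 226*m - 738) + 48*m^2 - 300*m + 432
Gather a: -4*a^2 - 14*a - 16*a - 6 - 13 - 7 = -4*a^2 - 30*a - 26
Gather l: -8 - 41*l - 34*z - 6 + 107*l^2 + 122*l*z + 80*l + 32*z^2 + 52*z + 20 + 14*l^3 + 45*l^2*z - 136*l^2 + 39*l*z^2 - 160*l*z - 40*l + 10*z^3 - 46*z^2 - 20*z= 14*l^3 + l^2*(45*z - 29) + l*(39*z^2 - 38*z - 1) + 10*z^3 - 14*z^2 - 2*z + 6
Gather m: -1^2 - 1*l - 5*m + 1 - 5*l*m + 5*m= -5*l*m - l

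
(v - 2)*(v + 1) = v^2 - v - 2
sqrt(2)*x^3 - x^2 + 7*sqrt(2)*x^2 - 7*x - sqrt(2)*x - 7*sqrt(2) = (x + 7)*(x - sqrt(2))*(sqrt(2)*x + 1)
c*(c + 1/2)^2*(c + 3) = c^4 + 4*c^3 + 13*c^2/4 + 3*c/4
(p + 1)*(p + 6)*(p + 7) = p^3 + 14*p^2 + 55*p + 42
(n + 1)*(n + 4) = n^2 + 5*n + 4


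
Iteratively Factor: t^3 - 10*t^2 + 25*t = (t - 5)*(t^2 - 5*t) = (t - 5)^2*(t)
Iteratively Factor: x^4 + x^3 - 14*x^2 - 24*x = (x - 4)*(x^3 + 5*x^2 + 6*x) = (x - 4)*(x + 3)*(x^2 + 2*x) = (x - 4)*(x + 2)*(x + 3)*(x)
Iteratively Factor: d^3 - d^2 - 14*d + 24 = (d + 4)*(d^2 - 5*d + 6) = (d - 3)*(d + 4)*(d - 2)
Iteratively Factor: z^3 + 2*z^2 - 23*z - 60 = (z + 3)*(z^2 - z - 20) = (z + 3)*(z + 4)*(z - 5)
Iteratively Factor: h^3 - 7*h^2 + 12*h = (h - 3)*(h^2 - 4*h) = h*(h - 3)*(h - 4)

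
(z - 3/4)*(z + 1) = z^2 + z/4 - 3/4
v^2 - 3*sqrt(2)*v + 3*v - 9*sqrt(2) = (v + 3)*(v - 3*sqrt(2))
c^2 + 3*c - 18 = (c - 3)*(c + 6)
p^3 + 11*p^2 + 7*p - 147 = (p - 3)*(p + 7)^2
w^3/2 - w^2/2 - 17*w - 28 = (w/2 + 1)*(w - 7)*(w + 4)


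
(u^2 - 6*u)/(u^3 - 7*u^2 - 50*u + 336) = u/(u^2 - u - 56)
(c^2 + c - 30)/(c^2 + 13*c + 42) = (c - 5)/(c + 7)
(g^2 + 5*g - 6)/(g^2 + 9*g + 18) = (g - 1)/(g + 3)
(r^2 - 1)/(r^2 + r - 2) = (r + 1)/(r + 2)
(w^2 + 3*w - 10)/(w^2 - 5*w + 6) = (w + 5)/(w - 3)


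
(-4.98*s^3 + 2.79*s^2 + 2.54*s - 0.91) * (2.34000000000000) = -11.6532*s^3 + 6.5286*s^2 + 5.9436*s - 2.1294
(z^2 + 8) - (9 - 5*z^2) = 6*z^2 - 1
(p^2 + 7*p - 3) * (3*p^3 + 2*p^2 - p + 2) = 3*p^5 + 23*p^4 + 4*p^3 - 11*p^2 + 17*p - 6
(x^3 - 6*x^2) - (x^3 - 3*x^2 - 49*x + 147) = -3*x^2 + 49*x - 147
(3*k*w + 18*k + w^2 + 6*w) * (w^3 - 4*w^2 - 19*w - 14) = 3*k*w^4 + 6*k*w^3 - 129*k*w^2 - 384*k*w - 252*k + w^5 + 2*w^4 - 43*w^3 - 128*w^2 - 84*w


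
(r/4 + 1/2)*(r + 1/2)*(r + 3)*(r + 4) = r^4/4 + 19*r^3/8 + 61*r^2/8 + 37*r/4 + 3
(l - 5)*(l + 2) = l^2 - 3*l - 10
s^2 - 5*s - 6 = (s - 6)*(s + 1)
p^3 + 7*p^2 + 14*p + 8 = (p + 1)*(p + 2)*(p + 4)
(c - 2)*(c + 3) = c^2 + c - 6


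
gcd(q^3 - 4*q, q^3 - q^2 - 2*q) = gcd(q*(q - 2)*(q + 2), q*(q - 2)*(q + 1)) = q^2 - 2*q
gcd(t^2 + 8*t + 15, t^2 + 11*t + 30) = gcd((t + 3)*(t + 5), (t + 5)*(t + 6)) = t + 5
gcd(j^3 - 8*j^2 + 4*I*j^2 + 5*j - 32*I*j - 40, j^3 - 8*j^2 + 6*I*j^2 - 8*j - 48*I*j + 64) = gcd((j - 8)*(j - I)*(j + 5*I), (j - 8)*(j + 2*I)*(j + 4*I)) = j - 8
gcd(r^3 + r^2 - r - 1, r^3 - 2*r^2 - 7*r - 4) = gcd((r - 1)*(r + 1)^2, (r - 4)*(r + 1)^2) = r^2 + 2*r + 1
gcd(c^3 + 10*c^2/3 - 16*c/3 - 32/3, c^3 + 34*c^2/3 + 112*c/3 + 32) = c^2 + 16*c/3 + 16/3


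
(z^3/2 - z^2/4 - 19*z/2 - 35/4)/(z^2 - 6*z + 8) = (2*z^3 - z^2 - 38*z - 35)/(4*(z^2 - 6*z + 8))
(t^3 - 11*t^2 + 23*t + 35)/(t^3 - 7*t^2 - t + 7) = (t - 5)/(t - 1)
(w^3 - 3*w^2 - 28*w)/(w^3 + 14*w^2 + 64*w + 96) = w*(w - 7)/(w^2 + 10*w + 24)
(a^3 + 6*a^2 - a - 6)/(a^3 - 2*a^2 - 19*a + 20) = (a^2 + 7*a + 6)/(a^2 - a - 20)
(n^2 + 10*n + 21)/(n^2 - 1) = (n^2 + 10*n + 21)/(n^2 - 1)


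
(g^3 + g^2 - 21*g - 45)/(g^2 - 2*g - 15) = g + 3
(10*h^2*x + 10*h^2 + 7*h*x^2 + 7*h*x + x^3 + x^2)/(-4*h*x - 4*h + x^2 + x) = (10*h^2 + 7*h*x + x^2)/(-4*h + x)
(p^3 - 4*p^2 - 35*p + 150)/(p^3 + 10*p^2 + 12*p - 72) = (p^2 - 10*p + 25)/(p^2 + 4*p - 12)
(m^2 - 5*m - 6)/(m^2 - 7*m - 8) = (m - 6)/(m - 8)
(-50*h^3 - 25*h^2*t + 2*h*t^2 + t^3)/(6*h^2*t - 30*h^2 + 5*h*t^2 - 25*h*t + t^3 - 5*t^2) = (-25*h^2 + t^2)/(3*h*t - 15*h + t^2 - 5*t)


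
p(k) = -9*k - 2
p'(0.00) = -9.00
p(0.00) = -2.00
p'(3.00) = -9.00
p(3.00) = -29.00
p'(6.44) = -9.00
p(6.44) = -59.96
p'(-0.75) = -9.00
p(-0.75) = 4.75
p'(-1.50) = -9.00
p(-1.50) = 11.50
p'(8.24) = -9.00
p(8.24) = -76.16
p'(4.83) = -9.00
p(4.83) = -45.47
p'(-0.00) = -9.00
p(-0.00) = -2.00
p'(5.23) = -9.00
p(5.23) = -49.07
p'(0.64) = -9.00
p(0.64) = -7.76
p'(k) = -9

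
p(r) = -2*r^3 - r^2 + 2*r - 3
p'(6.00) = -226.00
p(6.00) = -459.00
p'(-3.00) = -46.00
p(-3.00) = 36.00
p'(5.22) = -171.93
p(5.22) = -304.28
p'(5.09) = -163.63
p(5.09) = -282.47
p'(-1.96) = -17.13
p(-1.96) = 4.30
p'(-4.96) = -135.69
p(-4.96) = 206.53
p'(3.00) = -58.00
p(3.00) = -60.00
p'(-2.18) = -22.15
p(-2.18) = 8.61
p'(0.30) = 0.86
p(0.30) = -2.54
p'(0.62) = -1.55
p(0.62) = -2.62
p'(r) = -6*r^2 - 2*r + 2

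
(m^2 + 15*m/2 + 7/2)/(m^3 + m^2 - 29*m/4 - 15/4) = 2*(m + 7)/(2*m^2 + m - 15)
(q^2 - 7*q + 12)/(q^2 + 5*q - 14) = (q^2 - 7*q + 12)/(q^2 + 5*q - 14)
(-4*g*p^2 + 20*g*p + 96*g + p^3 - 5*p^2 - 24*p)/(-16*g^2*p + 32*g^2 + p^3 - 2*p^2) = (p^2 - 5*p - 24)/(4*g*p - 8*g + p^2 - 2*p)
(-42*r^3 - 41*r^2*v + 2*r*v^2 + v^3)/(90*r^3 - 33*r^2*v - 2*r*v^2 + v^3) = (-42*r^3 - 41*r^2*v + 2*r*v^2 + v^3)/(90*r^3 - 33*r^2*v - 2*r*v^2 + v^3)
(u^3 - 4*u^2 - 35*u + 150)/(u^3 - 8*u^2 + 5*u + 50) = (u + 6)/(u + 2)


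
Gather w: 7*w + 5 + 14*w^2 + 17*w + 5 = 14*w^2 + 24*w + 10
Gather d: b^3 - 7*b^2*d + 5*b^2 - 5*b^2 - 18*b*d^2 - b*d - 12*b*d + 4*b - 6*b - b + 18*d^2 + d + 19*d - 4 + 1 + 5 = b^3 - 3*b + d^2*(18 - 18*b) + d*(-7*b^2 - 13*b + 20) + 2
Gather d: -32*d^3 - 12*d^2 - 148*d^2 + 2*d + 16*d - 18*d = -32*d^3 - 160*d^2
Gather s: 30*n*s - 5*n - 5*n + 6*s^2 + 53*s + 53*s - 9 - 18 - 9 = -10*n + 6*s^2 + s*(30*n + 106) - 36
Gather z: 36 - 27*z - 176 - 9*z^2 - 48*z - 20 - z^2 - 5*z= -10*z^2 - 80*z - 160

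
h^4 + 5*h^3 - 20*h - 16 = (h - 2)*(h + 1)*(h + 2)*(h + 4)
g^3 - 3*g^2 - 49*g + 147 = (g - 7)*(g - 3)*(g + 7)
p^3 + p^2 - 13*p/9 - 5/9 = (p - 1)*(p + 1/3)*(p + 5/3)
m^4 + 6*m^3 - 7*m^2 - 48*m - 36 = (m - 3)*(m + 1)*(m + 2)*(m + 6)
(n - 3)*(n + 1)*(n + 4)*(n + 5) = n^4 + 7*n^3 - n^2 - 67*n - 60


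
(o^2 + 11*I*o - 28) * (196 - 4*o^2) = -4*o^4 - 44*I*o^3 + 308*o^2 + 2156*I*o - 5488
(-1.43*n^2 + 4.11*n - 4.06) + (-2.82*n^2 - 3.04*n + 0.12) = -4.25*n^2 + 1.07*n - 3.94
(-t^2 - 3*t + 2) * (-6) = 6*t^2 + 18*t - 12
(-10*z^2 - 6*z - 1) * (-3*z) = 30*z^3 + 18*z^2 + 3*z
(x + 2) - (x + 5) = -3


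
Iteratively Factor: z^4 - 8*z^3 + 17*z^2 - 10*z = (z)*(z^3 - 8*z^2 + 17*z - 10) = z*(z - 5)*(z^2 - 3*z + 2) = z*(z - 5)*(z - 2)*(z - 1)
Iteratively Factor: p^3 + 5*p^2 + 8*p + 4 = (p + 2)*(p^2 + 3*p + 2) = (p + 1)*(p + 2)*(p + 2)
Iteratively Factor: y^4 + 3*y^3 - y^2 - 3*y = (y + 1)*(y^3 + 2*y^2 - 3*y) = (y - 1)*(y + 1)*(y^2 + 3*y) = y*(y - 1)*(y + 1)*(y + 3)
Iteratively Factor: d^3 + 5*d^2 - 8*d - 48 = (d + 4)*(d^2 + d - 12) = (d - 3)*(d + 4)*(d + 4)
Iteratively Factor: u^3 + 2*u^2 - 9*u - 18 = (u + 2)*(u^2 - 9) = (u - 3)*(u + 2)*(u + 3)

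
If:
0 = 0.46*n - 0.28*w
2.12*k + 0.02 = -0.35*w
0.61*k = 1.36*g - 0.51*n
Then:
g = 0.154211202528591*w - 0.00423140954495006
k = -0.165094339622642*w - 0.00943396226415094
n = 0.608695652173913*w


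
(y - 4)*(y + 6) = y^2 + 2*y - 24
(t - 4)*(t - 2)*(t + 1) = t^3 - 5*t^2 + 2*t + 8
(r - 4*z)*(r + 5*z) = r^2 + r*z - 20*z^2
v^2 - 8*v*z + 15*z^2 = (v - 5*z)*(v - 3*z)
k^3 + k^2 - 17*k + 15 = (k - 3)*(k - 1)*(k + 5)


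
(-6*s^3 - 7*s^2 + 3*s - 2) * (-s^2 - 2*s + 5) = 6*s^5 + 19*s^4 - 19*s^3 - 39*s^2 + 19*s - 10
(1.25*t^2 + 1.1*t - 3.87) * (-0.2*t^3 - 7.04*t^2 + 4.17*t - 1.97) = -0.25*t^5 - 9.02*t^4 - 1.7575*t^3 + 29.3693*t^2 - 18.3049*t + 7.6239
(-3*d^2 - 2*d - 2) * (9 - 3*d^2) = 9*d^4 + 6*d^3 - 21*d^2 - 18*d - 18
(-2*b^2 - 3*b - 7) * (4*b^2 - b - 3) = -8*b^4 - 10*b^3 - 19*b^2 + 16*b + 21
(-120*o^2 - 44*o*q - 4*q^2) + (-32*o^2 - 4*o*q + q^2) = -152*o^2 - 48*o*q - 3*q^2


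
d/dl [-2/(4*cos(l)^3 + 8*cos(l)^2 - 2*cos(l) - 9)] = 4*(-6*cos(l)^2 - 8*cos(l) + 1)*sin(l)/(cos(l) + 4*cos(2*l) + cos(3*l) - 5)^2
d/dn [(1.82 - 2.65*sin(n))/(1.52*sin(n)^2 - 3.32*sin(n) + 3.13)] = (4.028*sin(n)^2 - 5.5328*sin(n) - 2.2521)*cos(n)/(2.3104*sin(n)^4 - 10.0928*sin(n)^3 + 20.5376*sin(n)^2 - 20.7832*sin(n) + 9.7969)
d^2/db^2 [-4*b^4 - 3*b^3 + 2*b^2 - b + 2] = -48*b^2 - 18*b + 4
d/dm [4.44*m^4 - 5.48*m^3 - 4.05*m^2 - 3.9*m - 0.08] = 17.76*m^3 - 16.44*m^2 - 8.1*m - 3.9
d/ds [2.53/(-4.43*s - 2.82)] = 11.2079/(4.43*s + 2.82)^2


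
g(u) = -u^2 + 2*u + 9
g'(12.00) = -22.00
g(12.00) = -111.00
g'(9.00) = -16.00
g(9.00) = -54.00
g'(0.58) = 0.84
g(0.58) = 9.82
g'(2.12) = -2.24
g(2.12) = 8.75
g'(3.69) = -5.38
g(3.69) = 2.76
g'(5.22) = -8.44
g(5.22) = -7.81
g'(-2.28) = 6.56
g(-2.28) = -0.76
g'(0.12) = 1.76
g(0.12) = 9.23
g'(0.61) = 0.78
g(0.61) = 9.85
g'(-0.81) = 3.62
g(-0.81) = 6.72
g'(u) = 2 - 2*u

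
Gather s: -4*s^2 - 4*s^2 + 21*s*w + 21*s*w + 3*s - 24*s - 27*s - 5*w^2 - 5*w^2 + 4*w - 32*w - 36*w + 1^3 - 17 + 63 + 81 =-8*s^2 + s*(42*w - 48) - 10*w^2 - 64*w + 128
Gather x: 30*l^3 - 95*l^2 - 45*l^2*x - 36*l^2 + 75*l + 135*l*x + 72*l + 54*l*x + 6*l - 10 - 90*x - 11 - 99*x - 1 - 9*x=30*l^3 - 131*l^2 + 153*l + x*(-45*l^2 + 189*l - 198) - 22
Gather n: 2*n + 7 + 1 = 2*n + 8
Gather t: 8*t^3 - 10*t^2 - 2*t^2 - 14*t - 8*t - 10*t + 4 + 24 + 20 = 8*t^3 - 12*t^2 - 32*t + 48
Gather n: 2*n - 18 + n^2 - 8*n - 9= n^2 - 6*n - 27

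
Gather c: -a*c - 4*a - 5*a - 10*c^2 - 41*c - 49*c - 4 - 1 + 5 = -9*a - 10*c^2 + c*(-a - 90)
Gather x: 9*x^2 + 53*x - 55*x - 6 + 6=9*x^2 - 2*x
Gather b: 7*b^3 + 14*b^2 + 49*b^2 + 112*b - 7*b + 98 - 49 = 7*b^3 + 63*b^2 + 105*b + 49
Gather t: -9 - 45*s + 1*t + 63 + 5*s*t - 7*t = -45*s + t*(5*s - 6) + 54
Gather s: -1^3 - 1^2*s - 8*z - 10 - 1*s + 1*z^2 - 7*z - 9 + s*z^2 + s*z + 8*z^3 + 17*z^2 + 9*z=s*(z^2 + z - 2) + 8*z^3 + 18*z^2 - 6*z - 20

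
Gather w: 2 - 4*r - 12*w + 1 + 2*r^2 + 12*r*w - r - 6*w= 2*r^2 - 5*r + w*(12*r - 18) + 3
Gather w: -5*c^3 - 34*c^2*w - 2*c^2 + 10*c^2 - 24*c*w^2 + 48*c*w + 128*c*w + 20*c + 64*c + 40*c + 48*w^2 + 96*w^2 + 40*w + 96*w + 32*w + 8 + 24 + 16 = -5*c^3 + 8*c^2 + 124*c + w^2*(144 - 24*c) + w*(-34*c^2 + 176*c + 168) + 48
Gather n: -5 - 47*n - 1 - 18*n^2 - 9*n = -18*n^2 - 56*n - 6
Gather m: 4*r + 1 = 4*r + 1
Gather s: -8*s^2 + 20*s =-8*s^2 + 20*s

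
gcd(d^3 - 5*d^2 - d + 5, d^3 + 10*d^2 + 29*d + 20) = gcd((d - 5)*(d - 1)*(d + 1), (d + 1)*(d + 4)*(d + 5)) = d + 1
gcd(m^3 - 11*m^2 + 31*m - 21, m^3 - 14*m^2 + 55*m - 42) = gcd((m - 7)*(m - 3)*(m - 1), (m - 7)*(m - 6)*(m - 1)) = m^2 - 8*m + 7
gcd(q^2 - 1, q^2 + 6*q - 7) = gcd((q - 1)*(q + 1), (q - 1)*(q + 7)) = q - 1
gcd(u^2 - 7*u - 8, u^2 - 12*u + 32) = u - 8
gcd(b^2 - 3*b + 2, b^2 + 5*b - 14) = b - 2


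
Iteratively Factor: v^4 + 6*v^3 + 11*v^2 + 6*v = (v + 3)*(v^3 + 3*v^2 + 2*v) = (v + 2)*(v + 3)*(v^2 + v) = (v + 1)*(v + 2)*(v + 3)*(v)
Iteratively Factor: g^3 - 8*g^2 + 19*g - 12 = (g - 1)*(g^2 - 7*g + 12) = (g - 4)*(g - 1)*(g - 3)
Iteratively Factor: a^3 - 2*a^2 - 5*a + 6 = (a + 2)*(a^2 - 4*a + 3) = (a - 1)*(a + 2)*(a - 3)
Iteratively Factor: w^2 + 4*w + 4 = (w + 2)*(w + 2)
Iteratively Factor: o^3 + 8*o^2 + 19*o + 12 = (o + 4)*(o^2 + 4*o + 3) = (o + 3)*(o + 4)*(o + 1)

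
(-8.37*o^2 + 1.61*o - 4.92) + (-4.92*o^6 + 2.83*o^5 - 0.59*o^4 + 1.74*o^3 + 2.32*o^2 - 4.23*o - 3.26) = -4.92*o^6 + 2.83*o^5 - 0.59*o^4 + 1.74*o^3 - 6.05*o^2 - 2.62*o - 8.18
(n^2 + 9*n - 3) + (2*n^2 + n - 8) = 3*n^2 + 10*n - 11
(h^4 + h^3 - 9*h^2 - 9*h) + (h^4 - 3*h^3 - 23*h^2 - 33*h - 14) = 2*h^4 - 2*h^3 - 32*h^2 - 42*h - 14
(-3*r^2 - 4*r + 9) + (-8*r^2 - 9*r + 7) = -11*r^2 - 13*r + 16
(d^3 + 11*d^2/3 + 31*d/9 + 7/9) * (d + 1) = d^4 + 14*d^3/3 + 64*d^2/9 + 38*d/9 + 7/9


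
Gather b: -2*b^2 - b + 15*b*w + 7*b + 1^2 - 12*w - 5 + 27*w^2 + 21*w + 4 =-2*b^2 + b*(15*w + 6) + 27*w^2 + 9*w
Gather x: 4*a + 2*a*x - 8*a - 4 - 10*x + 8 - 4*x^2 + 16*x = -4*a - 4*x^2 + x*(2*a + 6) + 4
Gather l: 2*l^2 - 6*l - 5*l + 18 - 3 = 2*l^2 - 11*l + 15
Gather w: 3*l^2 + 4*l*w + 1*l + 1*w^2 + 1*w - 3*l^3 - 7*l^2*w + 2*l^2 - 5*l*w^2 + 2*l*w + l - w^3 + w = -3*l^3 + 5*l^2 + 2*l - w^3 + w^2*(1 - 5*l) + w*(-7*l^2 + 6*l + 2)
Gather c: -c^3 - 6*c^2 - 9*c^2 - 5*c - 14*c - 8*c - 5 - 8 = -c^3 - 15*c^2 - 27*c - 13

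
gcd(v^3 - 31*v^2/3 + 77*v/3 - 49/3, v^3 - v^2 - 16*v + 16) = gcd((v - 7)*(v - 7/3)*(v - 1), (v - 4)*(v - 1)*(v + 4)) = v - 1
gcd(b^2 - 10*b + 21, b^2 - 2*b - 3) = b - 3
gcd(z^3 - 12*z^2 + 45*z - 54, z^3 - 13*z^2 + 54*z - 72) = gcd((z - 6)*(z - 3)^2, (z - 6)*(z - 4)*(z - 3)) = z^2 - 9*z + 18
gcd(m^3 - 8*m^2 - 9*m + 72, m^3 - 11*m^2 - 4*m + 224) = m - 8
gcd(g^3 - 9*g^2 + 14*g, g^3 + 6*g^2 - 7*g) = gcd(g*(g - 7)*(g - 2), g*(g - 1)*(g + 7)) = g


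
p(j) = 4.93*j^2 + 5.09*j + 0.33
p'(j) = 9.86*j + 5.09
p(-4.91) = 94.19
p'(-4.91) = -43.32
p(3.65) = 84.59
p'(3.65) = 41.08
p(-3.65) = 47.43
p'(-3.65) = -30.90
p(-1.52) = 3.98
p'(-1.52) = -9.90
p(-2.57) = 19.81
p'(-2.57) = -20.25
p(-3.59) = 45.60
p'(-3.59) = -30.31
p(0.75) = 6.92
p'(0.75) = 12.48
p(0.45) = 3.62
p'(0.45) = 9.53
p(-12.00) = 649.17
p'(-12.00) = -113.23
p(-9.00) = 353.85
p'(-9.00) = -83.65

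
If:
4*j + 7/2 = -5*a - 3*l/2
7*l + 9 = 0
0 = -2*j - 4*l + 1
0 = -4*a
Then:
No Solution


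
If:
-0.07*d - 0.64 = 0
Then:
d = -9.14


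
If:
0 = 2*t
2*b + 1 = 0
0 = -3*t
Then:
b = -1/2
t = 0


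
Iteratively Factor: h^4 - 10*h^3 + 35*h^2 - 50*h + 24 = (h - 1)*(h^3 - 9*h^2 + 26*h - 24) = (h - 4)*(h - 1)*(h^2 - 5*h + 6) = (h - 4)*(h - 3)*(h - 1)*(h - 2)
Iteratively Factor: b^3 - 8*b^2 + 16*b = (b)*(b^2 - 8*b + 16) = b*(b - 4)*(b - 4)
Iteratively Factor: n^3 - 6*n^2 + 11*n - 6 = (n - 2)*(n^2 - 4*n + 3) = (n - 3)*(n - 2)*(n - 1)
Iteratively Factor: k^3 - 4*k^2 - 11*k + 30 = (k + 3)*(k^2 - 7*k + 10) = (k - 2)*(k + 3)*(k - 5)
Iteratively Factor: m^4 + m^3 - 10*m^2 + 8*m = (m)*(m^3 + m^2 - 10*m + 8) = m*(m - 2)*(m^2 + 3*m - 4) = m*(m - 2)*(m + 4)*(m - 1)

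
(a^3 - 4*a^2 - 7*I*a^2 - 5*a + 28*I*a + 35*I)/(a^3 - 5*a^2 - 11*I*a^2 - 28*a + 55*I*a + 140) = (a + 1)/(a - 4*I)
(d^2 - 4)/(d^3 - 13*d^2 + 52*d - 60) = (d + 2)/(d^2 - 11*d + 30)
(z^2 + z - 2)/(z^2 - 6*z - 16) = (z - 1)/(z - 8)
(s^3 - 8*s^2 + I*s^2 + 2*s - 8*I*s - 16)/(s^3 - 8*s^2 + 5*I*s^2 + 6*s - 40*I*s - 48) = (s + 2*I)/(s + 6*I)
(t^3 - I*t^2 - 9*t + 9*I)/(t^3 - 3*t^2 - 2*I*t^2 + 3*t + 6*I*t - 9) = (t^2 + t*(3 - I) - 3*I)/(t^2 - 2*I*t + 3)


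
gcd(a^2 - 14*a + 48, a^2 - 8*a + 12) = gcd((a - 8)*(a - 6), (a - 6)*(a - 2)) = a - 6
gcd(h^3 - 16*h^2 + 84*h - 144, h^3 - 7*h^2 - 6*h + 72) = h^2 - 10*h + 24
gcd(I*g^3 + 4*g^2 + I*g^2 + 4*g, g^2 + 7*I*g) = g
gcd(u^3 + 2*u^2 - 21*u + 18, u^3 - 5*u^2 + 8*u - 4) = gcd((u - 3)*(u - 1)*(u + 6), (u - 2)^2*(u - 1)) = u - 1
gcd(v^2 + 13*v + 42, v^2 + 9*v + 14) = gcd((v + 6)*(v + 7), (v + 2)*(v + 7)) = v + 7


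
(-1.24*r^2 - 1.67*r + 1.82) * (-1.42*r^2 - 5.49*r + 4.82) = 1.7608*r^4 + 9.179*r^3 + 0.607100000000001*r^2 - 18.0412*r + 8.7724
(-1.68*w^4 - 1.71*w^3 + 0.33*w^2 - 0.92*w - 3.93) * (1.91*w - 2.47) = -3.2088*w^5 + 0.883500000000001*w^4 + 4.854*w^3 - 2.5723*w^2 - 5.2339*w + 9.7071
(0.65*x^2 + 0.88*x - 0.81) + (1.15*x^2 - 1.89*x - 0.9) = 1.8*x^2 - 1.01*x - 1.71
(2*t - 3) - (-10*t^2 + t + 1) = 10*t^2 + t - 4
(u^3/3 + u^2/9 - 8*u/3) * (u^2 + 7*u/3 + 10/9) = u^5/3 + 8*u^4/9 - 55*u^3/27 - 494*u^2/81 - 80*u/27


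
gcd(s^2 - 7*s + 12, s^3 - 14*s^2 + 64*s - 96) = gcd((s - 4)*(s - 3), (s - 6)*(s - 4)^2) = s - 4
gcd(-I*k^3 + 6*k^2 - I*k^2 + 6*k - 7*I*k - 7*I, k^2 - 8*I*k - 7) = k - I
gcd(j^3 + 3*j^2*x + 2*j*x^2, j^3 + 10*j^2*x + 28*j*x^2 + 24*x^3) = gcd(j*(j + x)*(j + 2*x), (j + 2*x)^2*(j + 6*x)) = j + 2*x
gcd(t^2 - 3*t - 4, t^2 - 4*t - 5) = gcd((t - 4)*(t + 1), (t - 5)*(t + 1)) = t + 1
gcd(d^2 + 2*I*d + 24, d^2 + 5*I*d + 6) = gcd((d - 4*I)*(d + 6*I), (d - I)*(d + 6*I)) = d + 6*I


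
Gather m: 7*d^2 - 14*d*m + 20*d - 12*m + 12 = 7*d^2 + 20*d + m*(-14*d - 12) + 12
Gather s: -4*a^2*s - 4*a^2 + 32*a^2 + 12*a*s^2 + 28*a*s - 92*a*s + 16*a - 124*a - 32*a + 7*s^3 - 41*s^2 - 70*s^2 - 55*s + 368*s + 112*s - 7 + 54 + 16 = 28*a^2 - 140*a + 7*s^3 + s^2*(12*a - 111) + s*(-4*a^2 - 64*a + 425) + 63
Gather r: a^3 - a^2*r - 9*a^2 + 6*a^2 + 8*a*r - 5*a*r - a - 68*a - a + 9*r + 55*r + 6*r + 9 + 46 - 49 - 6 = a^3 - 3*a^2 - 70*a + r*(-a^2 + 3*a + 70)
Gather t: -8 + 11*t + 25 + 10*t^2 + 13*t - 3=10*t^2 + 24*t + 14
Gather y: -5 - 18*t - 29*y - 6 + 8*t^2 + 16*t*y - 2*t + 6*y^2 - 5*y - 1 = 8*t^2 - 20*t + 6*y^2 + y*(16*t - 34) - 12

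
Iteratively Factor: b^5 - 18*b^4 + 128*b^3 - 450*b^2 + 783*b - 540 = (b - 3)*(b^4 - 15*b^3 + 83*b^2 - 201*b + 180) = (b - 3)^2*(b^3 - 12*b^2 + 47*b - 60) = (b - 4)*(b - 3)^2*(b^2 - 8*b + 15) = (b - 4)*(b - 3)^3*(b - 5)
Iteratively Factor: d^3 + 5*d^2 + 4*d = (d + 4)*(d^2 + d) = d*(d + 4)*(d + 1)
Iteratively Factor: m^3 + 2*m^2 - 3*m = (m)*(m^2 + 2*m - 3) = m*(m - 1)*(m + 3)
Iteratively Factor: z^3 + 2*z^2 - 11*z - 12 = (z + 4)*(z^2 - 2*z - 3) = (z - 3)*(z + 4)*(z + 1)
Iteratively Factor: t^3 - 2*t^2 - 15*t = (t - 5)*(t^2 + 3*t) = (t - 5)*(t + 3)*(t)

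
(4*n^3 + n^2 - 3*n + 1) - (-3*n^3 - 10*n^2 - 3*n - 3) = 7*n^3 + 11*n^2 + 4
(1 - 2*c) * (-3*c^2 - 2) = 6*c^3 - 3*c^2 + 4*c - 2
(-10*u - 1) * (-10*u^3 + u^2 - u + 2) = 100*u^4 + 9*u^2 - 19*u - 2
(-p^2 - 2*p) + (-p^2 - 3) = -2*p^2 - 2*p - 3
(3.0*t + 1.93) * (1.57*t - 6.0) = 4.71*t^2 - 14.9699*t - 11.58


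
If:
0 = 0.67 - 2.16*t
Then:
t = 0.31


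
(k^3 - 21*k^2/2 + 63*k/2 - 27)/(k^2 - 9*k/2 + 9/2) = k - 6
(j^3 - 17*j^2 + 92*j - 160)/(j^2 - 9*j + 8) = (j^2 - 9*j + 20)/(j - 1)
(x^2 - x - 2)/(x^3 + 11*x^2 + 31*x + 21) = (x - 2)/(x^2 + 10*x + 21)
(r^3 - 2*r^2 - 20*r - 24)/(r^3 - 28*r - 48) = (r + 2)/(r + 4)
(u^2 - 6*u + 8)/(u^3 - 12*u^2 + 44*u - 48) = 1/(u - 6)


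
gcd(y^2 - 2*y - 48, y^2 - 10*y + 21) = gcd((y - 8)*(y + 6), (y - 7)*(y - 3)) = 1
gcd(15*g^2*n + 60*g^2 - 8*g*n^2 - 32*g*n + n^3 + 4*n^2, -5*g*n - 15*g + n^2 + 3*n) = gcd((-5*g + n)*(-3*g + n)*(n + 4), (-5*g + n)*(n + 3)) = 5*g - n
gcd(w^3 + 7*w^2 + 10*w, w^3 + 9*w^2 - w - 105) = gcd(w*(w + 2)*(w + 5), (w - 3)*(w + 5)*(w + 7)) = w + 5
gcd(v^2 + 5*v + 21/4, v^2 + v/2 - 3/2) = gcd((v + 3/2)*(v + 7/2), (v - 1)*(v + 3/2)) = v + 3/2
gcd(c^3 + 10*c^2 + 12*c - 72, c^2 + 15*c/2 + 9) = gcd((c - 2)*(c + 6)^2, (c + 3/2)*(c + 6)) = c + 6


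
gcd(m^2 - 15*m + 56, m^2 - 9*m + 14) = m - 7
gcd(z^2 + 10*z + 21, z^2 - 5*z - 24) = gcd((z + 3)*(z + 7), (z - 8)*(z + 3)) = z + 3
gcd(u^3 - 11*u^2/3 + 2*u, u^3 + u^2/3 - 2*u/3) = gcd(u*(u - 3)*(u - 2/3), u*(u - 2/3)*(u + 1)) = u^2 - 2*u/3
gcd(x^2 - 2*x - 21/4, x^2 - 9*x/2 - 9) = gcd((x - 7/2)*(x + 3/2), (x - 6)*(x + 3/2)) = x + 3/2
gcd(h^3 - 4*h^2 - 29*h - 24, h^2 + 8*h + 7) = h + 1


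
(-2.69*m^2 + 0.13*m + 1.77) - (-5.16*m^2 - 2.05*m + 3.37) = 2.47*m^2 + 2.18*m - 1.6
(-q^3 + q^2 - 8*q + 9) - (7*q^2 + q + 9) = -q^3 - 6*q^2 - 9*q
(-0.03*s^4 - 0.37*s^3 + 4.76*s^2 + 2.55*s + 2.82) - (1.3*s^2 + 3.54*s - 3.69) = -0.03*s^4 - 0.37*s^3 + 3.46*s^2 - 0.99*s + 6.51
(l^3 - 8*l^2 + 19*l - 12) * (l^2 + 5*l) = l^5 - 3*l^4 - 21*l^3 + 83*l^2 - 60*l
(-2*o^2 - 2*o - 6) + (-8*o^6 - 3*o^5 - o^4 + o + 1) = -8*o^6 - 3*o^5 - o^4 - 2*o^2 - o - 5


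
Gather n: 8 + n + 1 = n + 9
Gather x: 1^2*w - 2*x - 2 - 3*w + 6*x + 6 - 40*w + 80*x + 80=-42*w + 84*x + 84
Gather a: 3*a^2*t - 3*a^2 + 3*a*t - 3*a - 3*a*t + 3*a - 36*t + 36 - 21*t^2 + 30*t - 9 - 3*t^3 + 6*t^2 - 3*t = a^2*(3*t - 3) - 3*t^3 - 15*t^2 - 9*t + 27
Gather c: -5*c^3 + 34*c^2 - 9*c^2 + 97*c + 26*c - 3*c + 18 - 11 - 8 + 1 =-5*c^3 + 25*c^2 + 120*c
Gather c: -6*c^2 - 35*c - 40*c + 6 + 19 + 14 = -6*c^2 - 75*c + 39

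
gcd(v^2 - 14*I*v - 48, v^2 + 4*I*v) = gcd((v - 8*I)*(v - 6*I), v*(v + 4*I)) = 1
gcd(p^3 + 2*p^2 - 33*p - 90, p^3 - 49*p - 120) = p^2 + 8*p + 15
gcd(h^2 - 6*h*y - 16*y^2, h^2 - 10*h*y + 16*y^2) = -h + 8*y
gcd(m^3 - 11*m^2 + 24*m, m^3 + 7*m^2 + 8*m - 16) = 1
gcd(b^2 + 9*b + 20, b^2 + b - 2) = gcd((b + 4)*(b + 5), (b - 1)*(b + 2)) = 1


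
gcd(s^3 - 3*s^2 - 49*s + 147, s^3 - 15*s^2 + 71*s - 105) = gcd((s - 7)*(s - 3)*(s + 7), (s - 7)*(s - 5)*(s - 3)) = s^2 - 10*s + 21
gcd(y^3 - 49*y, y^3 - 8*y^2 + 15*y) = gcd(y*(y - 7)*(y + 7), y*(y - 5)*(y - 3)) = y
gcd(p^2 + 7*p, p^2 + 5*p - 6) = 1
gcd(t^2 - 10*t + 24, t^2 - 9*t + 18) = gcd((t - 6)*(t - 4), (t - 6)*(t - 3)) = t - 6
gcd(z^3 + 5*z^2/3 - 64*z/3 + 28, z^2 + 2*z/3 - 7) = z - 7/3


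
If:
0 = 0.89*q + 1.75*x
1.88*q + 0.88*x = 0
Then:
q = 0.00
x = 0.00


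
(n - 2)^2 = n^2 - 4*n + 4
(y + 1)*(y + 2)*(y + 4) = y^3 + 7*y^2 + 14*y + 8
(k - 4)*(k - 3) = k^2 - 7*k + 12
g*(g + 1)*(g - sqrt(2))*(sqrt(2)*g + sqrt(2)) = sqrt(2)*g^4 - 2*g^3 + 2*sqrt(2)*g^3 - 4*g^2 + sqrt(2)*g^2 - 2*g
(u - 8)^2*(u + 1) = u^3 - 15*u^2 + 48*u + 64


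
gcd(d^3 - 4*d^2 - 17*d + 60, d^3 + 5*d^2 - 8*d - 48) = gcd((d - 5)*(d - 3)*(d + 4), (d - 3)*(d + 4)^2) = d^2 + d - 12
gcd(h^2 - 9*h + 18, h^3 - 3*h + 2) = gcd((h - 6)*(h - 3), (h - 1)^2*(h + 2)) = 1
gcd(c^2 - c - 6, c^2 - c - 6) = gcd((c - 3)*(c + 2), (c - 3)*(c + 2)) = c^2 - c - 6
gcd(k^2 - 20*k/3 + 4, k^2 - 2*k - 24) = k - 6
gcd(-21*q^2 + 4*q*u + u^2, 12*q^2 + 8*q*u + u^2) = 1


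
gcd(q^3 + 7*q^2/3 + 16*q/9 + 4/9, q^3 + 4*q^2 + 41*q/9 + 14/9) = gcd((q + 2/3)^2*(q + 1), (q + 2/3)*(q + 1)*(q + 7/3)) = q^2 + 5*q/3 + 2/3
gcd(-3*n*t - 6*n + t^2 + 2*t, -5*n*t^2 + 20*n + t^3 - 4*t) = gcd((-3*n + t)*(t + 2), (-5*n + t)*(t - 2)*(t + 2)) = t + 2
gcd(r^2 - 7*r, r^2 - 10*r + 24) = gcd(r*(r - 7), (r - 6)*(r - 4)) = 1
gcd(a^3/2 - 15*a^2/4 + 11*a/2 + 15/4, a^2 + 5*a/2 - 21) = 1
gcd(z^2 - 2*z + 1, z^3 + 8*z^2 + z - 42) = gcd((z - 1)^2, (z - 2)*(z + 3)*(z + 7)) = 1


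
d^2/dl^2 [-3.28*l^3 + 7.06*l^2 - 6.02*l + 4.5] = 14.12 - 19.68*l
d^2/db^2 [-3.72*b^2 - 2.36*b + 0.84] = -7.44000000000000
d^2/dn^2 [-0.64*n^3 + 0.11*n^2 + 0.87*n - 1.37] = 0.22 - 3.84*n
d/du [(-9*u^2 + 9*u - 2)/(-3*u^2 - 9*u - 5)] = 3*(36*u^2 + 26*u - 21)/(9*u^4 + 54*u^3 + 111*u^2 + 90*u + 25)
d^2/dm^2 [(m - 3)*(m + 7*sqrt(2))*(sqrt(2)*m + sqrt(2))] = 6*sqrt(2)*m - 4*sqrt(2) + 28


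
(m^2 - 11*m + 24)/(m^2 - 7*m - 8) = (m - 3)/(m + 1)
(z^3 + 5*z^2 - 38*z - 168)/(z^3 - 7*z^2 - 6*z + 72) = (z^2 + 11*z + 28)/(z^2 - z - 12)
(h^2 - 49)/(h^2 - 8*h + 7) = (h + 7)/(h - 1)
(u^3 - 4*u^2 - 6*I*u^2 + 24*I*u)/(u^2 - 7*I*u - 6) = u*(u - 4)/(u - I)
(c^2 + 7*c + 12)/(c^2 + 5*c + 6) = (c + 4)/(c + 2)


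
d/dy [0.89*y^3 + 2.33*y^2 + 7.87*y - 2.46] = 2.67*y^2 + 4.66*y + 7.87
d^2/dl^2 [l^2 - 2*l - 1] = 2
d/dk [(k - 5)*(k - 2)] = 2*k - 7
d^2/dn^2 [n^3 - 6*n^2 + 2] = 6*n - 12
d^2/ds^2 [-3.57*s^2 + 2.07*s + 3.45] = -7.14000000000000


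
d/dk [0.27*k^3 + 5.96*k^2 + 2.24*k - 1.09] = 0.81*k^2 + 11.92*k + 2.24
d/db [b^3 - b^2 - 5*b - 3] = 3*b^2 - 2*b - 5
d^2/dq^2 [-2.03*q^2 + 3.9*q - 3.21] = -4.06000000000000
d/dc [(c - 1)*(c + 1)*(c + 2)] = 3*c^2 + 4*c - 1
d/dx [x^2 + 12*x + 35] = 2*x + 12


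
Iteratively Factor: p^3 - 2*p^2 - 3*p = (p + 1)*(p^2 - 3*p) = (p - 3)*(p + 1)*(p)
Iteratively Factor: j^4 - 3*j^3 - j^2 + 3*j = (j - 3)*(j^3 - j) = (j - 3)*(j - 1)*(j^2 + j) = j*(j - 3)*(j - 1)*(j + 1)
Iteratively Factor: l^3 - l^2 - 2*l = (l)*(l^2 - l - 2) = l*(l + 1)*(l - 2)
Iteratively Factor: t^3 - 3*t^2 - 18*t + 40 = (t - 5)*(t^2 + 2*t - 8) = (t - 5)*(t + 4)*(t - 2)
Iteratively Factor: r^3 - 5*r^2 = (r)*(r^2 - 5*r) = r*(r - 5)*(r)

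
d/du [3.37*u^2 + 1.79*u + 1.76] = 6.74*u + 1.79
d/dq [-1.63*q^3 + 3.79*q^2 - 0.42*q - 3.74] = -4.89*q^2 + 7.58*q - 0.42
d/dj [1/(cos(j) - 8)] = sin(j)/(cos(j) - 8)^2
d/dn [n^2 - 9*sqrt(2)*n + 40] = 2*n - 9*sqrt(2)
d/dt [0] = 0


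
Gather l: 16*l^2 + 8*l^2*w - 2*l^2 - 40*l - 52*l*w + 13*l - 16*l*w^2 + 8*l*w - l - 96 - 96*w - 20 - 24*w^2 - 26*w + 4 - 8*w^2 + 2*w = l^2*(8*w + 14) + l*(-16*w^2 - 44*w - 28) - 32*w^2 - 120*w - 112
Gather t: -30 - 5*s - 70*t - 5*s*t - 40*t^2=-5*s - 40*t^2 + t*(-5*s - 70) - 30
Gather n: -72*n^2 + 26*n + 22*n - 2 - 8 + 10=-72*n^2 + 48*n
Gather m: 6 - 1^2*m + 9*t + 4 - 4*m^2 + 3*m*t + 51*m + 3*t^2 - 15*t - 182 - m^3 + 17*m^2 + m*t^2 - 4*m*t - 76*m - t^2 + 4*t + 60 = -m^3 + 13*m^2 + m*(t^2 - t - 26) + 2*t^2 - 2*t - 112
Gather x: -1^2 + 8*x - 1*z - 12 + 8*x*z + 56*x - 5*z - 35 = x*(8*z + 64) - 6*z - 48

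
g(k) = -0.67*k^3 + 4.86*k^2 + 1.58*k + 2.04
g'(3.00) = 12.65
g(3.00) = 32.43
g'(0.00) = 1.58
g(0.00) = 2.04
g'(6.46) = -19.51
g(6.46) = 34.44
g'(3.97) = 8.49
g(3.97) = 42.99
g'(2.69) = 13.18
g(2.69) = 28.42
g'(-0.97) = -9.74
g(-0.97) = 5.69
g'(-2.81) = -41.60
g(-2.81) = 50.84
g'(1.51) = 11.67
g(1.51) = 13.20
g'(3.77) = 9.66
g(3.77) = 41.17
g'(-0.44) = -3.09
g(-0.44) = 2.34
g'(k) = -2.01*k^2 + 9.72*k + 1.58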